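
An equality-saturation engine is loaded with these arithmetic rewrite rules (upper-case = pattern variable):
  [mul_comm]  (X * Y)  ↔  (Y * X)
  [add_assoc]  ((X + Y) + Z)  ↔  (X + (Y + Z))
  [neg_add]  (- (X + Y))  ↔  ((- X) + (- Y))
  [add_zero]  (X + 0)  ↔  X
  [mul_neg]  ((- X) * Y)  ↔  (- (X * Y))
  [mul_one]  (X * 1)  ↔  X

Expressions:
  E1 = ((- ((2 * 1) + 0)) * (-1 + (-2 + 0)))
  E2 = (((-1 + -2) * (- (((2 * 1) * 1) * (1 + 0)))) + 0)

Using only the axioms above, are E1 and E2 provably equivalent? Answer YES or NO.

YES

1. [add_zero →] ((2 * 1) + 0)  →  (2 * 1);  E1 = ((- (2 * 1)) * (-1 + (-2 + 0)))
2. [mul_one →] (2 * 1)  →  2;  E1 = ((- 2) * (-1 + (-2 + 0)))
3. [add_zero →] (-2 + 0)  →  -2;  E1 = ((- 2) * (-1 + -2))
4. [mul_one ←] 2  →  (2 * 1);  E1 = ((- (2 * 1)) * (-1 + -2))
5. [mul_one ←] (2 * 1)  →  ((2 * 1) * 1);  E1 = ((- ((2 * 1) * 1)) * (-1 + -2))
6. [mul_comm →] ((- ((2 * 1) * 1)) * (-1 + -2))  →  ((-1 + -2) * (- ((2 * 1) * 1)))
7. [add_zero ←] 1  →  (1 + 0);  E1 = ((-1 + -2) * (- ((2 * 1) * (1 + 0))))
8. [mul_one ←] 2  →  (2 * 1);  E1 = ((-1 + -2) * (- (((2 * 1) * 1) * (1 + 0))))
9. [add_zero ←] ((-1 + -2) * (- (((2 * 1) * 1) * (1 + 0))))  →  (((-1 + -2) * (- (((2 * 1) * 1) * (1 + 0)))) + 0);  this is E2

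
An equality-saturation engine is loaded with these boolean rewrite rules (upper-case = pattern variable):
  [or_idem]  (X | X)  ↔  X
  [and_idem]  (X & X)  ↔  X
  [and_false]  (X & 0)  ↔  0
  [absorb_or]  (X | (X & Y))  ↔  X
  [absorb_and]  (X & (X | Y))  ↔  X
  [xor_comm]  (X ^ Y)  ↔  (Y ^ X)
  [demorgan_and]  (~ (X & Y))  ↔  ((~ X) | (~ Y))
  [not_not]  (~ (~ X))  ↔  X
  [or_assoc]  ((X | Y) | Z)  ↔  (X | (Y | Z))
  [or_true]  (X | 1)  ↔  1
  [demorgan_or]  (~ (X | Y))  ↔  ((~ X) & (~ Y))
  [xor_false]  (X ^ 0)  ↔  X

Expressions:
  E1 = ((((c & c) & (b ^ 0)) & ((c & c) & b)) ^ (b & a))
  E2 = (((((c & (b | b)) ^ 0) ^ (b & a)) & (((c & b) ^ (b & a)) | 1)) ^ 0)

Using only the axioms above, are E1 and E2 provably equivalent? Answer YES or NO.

YES

step 1: xor_false (→) rewrites (b ^ 0) into b, now ((((c & c) & b) & ((c & c) & b)) ^ (b & a))
step 2: and_idem (→) rewrites (((c & c) & b) & ((c & c) & b)) into ((c & c) & b), now (((c & c) & b) ^ (b & a))
step 3: and_idem (→) rewrites (c & c) into c, now ((c & b) ^ (b & a))
step 4: absorb_and (←) rewrites ((c & b) ^ (b & a)) into (((c & b) ^ (b & a)) & (((c & b) ^ (b & a)) | 1))
step 5: or_idem (←) rewrites b into (b | b), now (((c & (b | b)) ^ (b & a)) & (((c & b) ^ (b & a)) | 1))
step 6: xor_false (←) rewrites (((c & (b | b)) ^ (b & a)) & (((c & b) ^ (b & a)) | 1)) into ((((c & (b | b)) ^ (b & a)) & (((c & b) ^ (b & a)) | 1)) ^ 0)
step 7: xor_false (←) rewrites (c & (b | b)) into ((c & (b | b)) ^ 0), which is E2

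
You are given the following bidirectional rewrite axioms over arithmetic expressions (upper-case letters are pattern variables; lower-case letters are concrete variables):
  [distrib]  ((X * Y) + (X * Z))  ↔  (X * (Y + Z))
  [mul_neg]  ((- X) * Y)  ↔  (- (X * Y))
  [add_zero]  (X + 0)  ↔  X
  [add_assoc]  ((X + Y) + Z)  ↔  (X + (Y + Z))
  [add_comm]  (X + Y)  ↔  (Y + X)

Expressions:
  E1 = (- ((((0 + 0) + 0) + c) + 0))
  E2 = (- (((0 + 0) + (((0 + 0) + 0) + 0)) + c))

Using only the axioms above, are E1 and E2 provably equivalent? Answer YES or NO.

YES

step 1: add_zero (→) rewrites ((0 + 0) + 0) into (0 + 0), now (- (((0 + 0) + c) + 0))
step 2: add_zero (→) rewrites (0 + 0) into 0, now (- ((0 + c) + 0))
step 3: add_comm (→) rewrites (0 + c) into (c + 0), now (- ((c + 0) + 0))
step 4: add_zero (→) rewrites ((c + 0) + 0) into (c + 0), now (- (c + 0))
step 5: add_zero (←) rewrites 0 into (0 + 0), now (- (c + (0 + 0)))
step 6: add_zero (←) rewrites 0 into (0 + 0), now (- (c + (0 + (0 + 0))))
step 7: add_zero (←) rewrites 0 into (0 + 0), now (- (c + ((0 + 0) + (0 + 0))))
step 8: add_zero (←) rewrites 0 into (0 + 0), now (- (c + ((0 + 0) + ((0 + 0) + 0))))
step 9: add_comm (→) rewrites (c + ((0 + 0) + ((0 + 0) + 0))) into (((0 + 0) + ((0 + 0) + 0)) + c), now (- (((0 + 0) + ((0 + 0) + 0)) + c))
step 10: add_zero (←) rewrites 0 into (0 + 0), which is E2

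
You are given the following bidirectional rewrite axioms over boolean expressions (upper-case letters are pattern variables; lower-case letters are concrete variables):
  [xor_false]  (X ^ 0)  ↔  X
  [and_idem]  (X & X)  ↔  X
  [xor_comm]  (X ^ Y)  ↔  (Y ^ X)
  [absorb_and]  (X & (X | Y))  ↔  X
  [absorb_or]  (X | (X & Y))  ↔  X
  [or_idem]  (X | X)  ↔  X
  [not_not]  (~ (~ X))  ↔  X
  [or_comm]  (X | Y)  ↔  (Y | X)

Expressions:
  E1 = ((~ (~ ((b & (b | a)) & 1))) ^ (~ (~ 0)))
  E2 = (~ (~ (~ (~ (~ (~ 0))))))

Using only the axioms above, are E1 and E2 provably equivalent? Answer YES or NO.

The axioms are sound identities: if E1 ↔* E2 then E1 and E2 evaluate identically under any assignment.
Under a=0, b=1: E1 evaluates to 1, E2 to 0. Distinct ⇒ no rewrite sequence connects them.

NO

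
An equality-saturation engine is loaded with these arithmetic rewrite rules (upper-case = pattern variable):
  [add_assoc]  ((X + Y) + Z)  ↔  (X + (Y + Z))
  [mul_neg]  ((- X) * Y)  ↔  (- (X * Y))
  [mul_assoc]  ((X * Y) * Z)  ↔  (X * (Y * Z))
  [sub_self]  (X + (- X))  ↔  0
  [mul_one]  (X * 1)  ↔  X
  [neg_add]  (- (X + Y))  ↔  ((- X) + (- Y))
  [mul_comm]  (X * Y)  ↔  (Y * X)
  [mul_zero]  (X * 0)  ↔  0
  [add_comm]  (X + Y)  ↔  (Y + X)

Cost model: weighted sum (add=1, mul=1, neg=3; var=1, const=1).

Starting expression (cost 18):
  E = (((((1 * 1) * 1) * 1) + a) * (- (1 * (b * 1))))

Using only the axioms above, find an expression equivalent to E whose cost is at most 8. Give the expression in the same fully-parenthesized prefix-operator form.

((a + 1) * (- b))   [cost 8]

step 1: mul_one (→) rewrites (((1 * 1) * 1) * 1) into ((1 * 1) * 1), now ((((1 * 1) * 1) + a) * (- (1 * (b * 1))))
step 2: mul_comm (→) rewrites (1 * (b * 1)) into ((b * 1) * 1), now ((((1 * 1) * 1) + a) * (- ((b * 1) * 1)))
step 3: mul_one (→) rewrites ((b * 1) * 1) into (b * 1), now ((((1 * 1) * 1) + a) * (- (b * 1)))
step 4: mul_one (→) rewrites ((1 * 1) * 1) into (1 * 1), now (((1 * 1) + a) * (- (b * 1)))
step 5: mul_one (→) rewrites (b * 1) into b, now (((1 * 1) + a) * (- b))
step 6: add_comm (→) rewrites ((1 * 1) + a) into (a + (1 * 1)), now ((a + (1 * 1)) * (- b))
step 7: mul_one (→) rewrites (1 * 1) into 1, reaching cost 8 (bound 8)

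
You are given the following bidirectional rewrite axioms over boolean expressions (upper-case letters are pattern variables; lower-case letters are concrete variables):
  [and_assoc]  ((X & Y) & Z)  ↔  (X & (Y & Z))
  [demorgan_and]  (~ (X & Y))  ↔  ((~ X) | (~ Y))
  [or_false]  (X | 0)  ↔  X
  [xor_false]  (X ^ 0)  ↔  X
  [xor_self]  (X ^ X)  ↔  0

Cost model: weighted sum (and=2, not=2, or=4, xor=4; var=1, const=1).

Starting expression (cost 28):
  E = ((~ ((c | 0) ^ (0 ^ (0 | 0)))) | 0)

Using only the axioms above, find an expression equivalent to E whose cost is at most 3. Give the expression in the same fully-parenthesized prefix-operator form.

(~ c)   [cost 3]

step 1: or_false (→) rewrites ((~ ((c | 0) ^ (0 ^ (0 | 0)))) | 0) into (~ ((c | 0) ^ (0 ^ (0 | 0))))
step 2: or_false (→) rewrites (c | 0) into c, now (~ (c ^ (0 ^ (0 | 0))))
step 3: or_false (→) rewrites (0 | 0) into 0, now (~ (c ^ (0 ^ 0)))
step 4: xor_false (→) rewrites (0 ^ 0) into 0, now (~ (c ^ 0))
step 5: xor_false (→) rewrites (c ^ 0) into c, reaching cost 3 (bound 3)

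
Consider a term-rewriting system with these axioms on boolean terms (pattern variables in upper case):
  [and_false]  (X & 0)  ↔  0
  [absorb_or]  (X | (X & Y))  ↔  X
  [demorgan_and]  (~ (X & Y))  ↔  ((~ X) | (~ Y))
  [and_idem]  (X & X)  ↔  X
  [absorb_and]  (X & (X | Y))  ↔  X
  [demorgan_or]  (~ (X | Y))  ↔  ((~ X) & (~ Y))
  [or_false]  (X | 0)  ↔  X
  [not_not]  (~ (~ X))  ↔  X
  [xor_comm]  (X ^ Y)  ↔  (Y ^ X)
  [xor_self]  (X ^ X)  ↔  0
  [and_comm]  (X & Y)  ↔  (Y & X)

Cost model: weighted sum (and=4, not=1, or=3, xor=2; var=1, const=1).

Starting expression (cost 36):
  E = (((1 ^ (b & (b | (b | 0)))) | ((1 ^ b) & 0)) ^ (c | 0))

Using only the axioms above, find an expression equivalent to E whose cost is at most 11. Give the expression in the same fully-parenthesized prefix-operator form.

step 1: or_false (→) rewrites (b | 0) into b, now (((1 ^ (b & (b | b))) | ((1 ^ b) & 0)) ^ (c | 0))
step 2: absorb_and (→) rewrites (b & (b | b)) into b, now (((1 ^ b) | ((1 ^ b) & 0)) ^ (c | 0))
step 3: absorb_or (→) rewrites ((1 ^ b) | ((1 ^ b) & 0)) into (1 ^ b), reaching cost 11 (bound 11)

((1 ^ b) ^ (c | 0))   [cost 11]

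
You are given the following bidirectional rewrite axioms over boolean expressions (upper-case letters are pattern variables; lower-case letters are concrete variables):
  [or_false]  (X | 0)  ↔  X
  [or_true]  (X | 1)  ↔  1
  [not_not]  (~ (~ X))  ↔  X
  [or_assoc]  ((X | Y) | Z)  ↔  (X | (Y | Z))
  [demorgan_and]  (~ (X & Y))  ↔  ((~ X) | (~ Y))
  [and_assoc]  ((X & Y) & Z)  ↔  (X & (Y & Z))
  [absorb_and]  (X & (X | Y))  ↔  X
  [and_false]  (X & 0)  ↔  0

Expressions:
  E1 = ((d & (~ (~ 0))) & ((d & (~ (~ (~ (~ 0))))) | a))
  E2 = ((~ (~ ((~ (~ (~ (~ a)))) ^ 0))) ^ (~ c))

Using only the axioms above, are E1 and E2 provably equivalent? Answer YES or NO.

Every axiom is a valid identity, so a rewrite proof would force E1 and E2 to agree under every assignment.
At a=0, c=0, d=0: E1 = 0 but E2 = 1; they differ, so no derivation exists.

NO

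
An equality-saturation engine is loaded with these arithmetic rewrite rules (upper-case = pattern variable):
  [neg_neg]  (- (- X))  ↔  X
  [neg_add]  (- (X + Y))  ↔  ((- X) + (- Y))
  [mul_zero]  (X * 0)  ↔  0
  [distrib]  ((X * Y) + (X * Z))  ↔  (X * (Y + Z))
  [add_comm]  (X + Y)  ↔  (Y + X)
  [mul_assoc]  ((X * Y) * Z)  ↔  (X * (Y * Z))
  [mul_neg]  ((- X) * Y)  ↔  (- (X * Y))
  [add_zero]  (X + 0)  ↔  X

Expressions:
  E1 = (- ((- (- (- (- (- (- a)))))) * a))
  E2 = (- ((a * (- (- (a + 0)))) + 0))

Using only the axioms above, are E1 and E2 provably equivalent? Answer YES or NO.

YES

(1) (- (- (- (- (- (- a))))))  =[neg_neg →]=  (- (- (- (- a))))    ⊢ (- ((- (- (- (- a)))) * a))
(2) (- (- (- a)))  =[neg_neg →]=  (- a)    ⊢ (- ((- (- a)) * a))
(3) (- (- a))  =[neg_neg →]=  a    ⊢ (- (a * a))
(4) (a * a)  =[add_zero ←]=  ((a * a) + 0)    ⊢ (- ((a * a) + 0))
(5) a  =[neg_neg ←]=  (- (- a))    ⊢ (- ((a * (- (- a))) + 0))
(6) a  =[add_zero ←]=  (a + 0)    ⊢ E2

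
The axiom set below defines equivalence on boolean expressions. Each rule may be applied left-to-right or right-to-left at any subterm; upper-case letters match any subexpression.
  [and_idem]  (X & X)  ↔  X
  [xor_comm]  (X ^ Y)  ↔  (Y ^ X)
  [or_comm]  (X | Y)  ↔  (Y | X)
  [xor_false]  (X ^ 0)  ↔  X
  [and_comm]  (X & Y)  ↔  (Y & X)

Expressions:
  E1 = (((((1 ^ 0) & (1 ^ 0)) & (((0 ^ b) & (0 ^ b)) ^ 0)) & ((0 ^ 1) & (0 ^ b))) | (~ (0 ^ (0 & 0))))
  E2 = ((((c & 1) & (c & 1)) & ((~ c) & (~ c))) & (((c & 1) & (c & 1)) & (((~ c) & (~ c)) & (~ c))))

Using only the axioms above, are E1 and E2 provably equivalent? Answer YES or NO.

All listed rules preserve value, hence provable equivalence implies equal values everywhere; look for a separating assignment.
b=0, c=0 gives E1 ↦ 1, E2 ↦ 0; values differ ⇒ not provably equivalent.

NO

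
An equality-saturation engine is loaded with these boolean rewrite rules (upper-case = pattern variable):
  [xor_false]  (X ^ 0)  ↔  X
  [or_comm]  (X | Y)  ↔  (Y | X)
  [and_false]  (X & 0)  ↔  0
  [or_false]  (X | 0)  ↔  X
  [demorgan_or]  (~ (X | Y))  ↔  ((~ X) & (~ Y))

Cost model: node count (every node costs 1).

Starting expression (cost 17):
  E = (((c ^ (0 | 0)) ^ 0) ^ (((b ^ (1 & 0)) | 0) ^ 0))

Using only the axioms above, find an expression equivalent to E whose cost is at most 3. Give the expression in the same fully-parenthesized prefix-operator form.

(c ^ b)   [cost 3]

step 1: and_false (→) rewrites (1 & 0) into 0, now (((c ^ (0 | 0)) ^ 0) ^ (((b ^ 0) | 0) ^ 0))
step 2: or_false (→) rewrites (0 | 0) into 0, now (((c ^ 0) ^ 0) ^ (((b ^ 0) | 0) ^ 0))
step 3: xor_false (→) rewrites (((b ^ 0) | 0) ^ 0) into ((b ^ 0) | 0), now (((c ^ 0) ^ 0) ^ ((b ^ 0) | 0))
step 4: xor_false (→) rewrites ((c ^ 0) ^ 0) into (c ^ 0), now ((c ^ 0) ^ ((b ^ 0) | 0))
step 5: xor_false (→) rewrites (b ^ 0) into b, now ((c ^ 0) ^ (b | 0))
step 6: or_false (→) rewrites (b | 0) into b, now ((c ^ 0) ^ b)
step 7: xor_false (→) rewrites (c ^ 0) into c, reaching cost 3 (bound 3)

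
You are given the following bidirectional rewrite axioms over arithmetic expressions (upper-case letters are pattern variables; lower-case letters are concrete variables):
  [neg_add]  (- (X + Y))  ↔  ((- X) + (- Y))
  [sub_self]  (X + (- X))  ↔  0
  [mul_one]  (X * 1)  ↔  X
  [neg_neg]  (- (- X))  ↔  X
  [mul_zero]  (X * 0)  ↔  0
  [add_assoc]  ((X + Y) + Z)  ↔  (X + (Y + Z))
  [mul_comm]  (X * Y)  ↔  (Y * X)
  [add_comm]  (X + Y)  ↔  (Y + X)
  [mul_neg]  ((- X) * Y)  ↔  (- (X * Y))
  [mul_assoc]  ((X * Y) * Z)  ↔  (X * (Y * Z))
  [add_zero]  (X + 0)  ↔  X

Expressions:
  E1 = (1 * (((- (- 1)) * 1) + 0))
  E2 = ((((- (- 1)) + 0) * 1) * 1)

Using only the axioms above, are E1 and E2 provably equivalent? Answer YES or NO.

YES

step 1: mul_one (→) rewrites ((- (- 1)) * 1) into (- (- 1)), now (1 * ((- (- 1)) + 0))
step 2: neg_neg (→) rewrites (- (- 1)) into 1, now (1 * (1 + 0))
step 3: add_zero (→) rewrites (1 + 0) into 1, now (1 * 1)
step 4: add_zero (←) rewrites 1 into (1 + 0), now ((1 + 0) * 1)
step 5: neg_neg (←) rewrites 1 into (- (- 1)), now (((- (- 1)) + 0) * 1)
step 6: mul_one (←) rewrites ((- (- 1)) + 0) into (((- (- 1)) + 0) * 1), which is E2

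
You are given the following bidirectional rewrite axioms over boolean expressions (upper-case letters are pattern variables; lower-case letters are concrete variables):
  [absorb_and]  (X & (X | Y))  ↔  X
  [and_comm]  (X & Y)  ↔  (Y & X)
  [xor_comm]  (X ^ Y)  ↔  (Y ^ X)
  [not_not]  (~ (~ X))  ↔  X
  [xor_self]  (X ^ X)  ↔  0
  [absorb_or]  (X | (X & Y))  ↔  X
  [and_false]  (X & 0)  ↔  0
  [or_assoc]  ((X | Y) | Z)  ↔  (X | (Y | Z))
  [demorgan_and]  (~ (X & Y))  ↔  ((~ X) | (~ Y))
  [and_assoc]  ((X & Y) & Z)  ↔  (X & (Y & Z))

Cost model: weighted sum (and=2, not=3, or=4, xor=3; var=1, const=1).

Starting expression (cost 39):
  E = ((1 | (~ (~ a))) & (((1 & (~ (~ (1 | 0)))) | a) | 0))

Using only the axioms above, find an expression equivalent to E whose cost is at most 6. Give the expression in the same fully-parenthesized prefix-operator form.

(1 | a)   [cost 6]

step 1: not_not (→) rewrites (~ (~ (1 | 0))) into (1 | 0), now ((1 | (~ (~ a))) & (((1 & (1 | 0)) | a) | 0))
step 2: not_not (→) rewrites (~ (~ a)) into a, now ((1 | a) & (((1 & (1 | 0)) | a) | 0))
step 3: absorb_and (→) rewrites (1 & (1 | 0)) into 1, now ((1 | a) & ((1 | a) | 0))
step 4: absorb_and (→) rewrites ((1 | a) & ((1 | a) | 0)) into (1 | a), reaching cost 6 (bound 6)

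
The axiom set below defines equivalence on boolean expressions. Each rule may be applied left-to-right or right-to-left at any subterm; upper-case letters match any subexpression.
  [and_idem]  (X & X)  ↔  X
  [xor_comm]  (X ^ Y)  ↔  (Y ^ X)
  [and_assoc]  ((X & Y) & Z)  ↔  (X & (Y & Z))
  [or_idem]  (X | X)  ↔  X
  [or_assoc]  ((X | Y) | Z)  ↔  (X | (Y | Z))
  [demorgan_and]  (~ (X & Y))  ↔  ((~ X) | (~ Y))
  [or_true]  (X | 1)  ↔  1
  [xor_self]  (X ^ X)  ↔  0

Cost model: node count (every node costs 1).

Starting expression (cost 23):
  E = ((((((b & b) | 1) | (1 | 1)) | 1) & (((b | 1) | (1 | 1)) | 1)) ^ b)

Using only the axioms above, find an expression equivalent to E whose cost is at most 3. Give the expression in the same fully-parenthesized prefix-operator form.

1. [and_idem →] (b & b)  →  b;  E = (((((b | 1) | (1 | 1)) | 1) & (((b | 1) | (1 | 1)) | 1)) ^ b)
2. [or_idem →] (1 | 1)  →  1;  E = (((((b | 1) | (1 | 1)) | 1) & (((b | 1) | 1) | 1)) ^ b)
3. [or_idem →] (1 | 1)  →  1;  E = (((((b | 1) | 1) | 1) & (((b | 1) | 1) | 1)) ^ b)
4. [and_idem →] ((((b | 1) | 1) | 1) & (((b | 1) | 1) | 1))  →  (((b | 1) | 1) | 1);  E = ((((b | 1) | 1) | 1) ^ b)
5. [or_true →] (b | 1)  →  1;  E = (((1 | 1) | 1) ^ b)
6. [or_idem →] (1 | 1)  →  1;  E = ((1 | 1) ^ b)
7. [or_idem →] (1 | 1)  →  1;  cost 3 ≤ 3, done

(1 ^ b)   [cost 3]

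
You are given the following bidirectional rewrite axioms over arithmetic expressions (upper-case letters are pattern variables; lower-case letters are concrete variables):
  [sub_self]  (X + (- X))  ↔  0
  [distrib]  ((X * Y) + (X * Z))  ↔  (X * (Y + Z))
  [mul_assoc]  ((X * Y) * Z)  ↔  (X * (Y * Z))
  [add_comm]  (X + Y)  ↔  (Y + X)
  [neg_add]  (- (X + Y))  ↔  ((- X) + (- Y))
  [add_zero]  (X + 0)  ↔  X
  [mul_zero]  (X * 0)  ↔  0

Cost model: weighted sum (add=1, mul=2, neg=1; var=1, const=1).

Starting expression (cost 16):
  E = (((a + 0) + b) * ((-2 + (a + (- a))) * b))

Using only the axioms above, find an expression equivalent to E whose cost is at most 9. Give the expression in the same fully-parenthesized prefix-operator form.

1. [sub_self →] (a + (- a))  →  0;  E = (((a + 0) + b) * ((-2 + 0) * b))
2. [add_zero →] (a + 0)  →  a;  E = ((a + b) * ((-2 + 0) * b))
3. [add_zero →] (-2 + 0)  →  -2;  cost 9 ≤ 9, done

((a + b) * (-2 * b))   [cost 9]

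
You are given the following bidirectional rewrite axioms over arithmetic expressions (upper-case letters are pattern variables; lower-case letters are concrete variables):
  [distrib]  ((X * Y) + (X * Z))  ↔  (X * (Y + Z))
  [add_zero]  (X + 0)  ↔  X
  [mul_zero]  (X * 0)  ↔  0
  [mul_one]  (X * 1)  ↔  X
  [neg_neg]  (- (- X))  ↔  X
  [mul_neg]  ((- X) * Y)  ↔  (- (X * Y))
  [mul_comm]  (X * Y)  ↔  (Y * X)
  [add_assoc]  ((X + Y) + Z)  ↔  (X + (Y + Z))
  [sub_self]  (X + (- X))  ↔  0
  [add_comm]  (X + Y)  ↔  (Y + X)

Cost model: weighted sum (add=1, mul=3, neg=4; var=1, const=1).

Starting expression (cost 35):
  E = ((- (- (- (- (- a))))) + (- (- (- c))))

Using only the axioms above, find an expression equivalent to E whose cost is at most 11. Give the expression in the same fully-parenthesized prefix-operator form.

((- a) + (- c))   [cost 11]

step 1: neg_neg (→) rewrites (- (- (- (- a)))) into (- (- a)), now ((- (- (- a))) + (- (- (- c))))
step 2: neg_neg (→) rewrites (- (- (- c))) into (- c), now ((- (- (- a))) + (- c))
step 3: neg_neg (→) rewrites (- (- a)) into a, reaching cost 11 (bound 11)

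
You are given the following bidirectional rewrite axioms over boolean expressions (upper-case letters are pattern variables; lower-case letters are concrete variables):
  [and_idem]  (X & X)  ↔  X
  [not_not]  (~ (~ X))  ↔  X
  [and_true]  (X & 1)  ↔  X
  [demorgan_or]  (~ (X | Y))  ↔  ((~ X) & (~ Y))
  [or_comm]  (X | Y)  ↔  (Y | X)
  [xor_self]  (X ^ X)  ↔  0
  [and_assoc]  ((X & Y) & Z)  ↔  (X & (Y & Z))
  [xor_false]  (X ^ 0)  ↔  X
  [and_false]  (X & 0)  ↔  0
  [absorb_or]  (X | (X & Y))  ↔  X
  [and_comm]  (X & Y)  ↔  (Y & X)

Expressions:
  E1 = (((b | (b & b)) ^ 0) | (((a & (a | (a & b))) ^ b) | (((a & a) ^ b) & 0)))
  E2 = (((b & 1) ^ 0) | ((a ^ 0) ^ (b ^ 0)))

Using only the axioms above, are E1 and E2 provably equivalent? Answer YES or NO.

YES

(1) (a | (a & b))  =[absorb_or →]=  a    ⊢ (((b | (b & b)) ^ 0) | (((a & a) ^ b) | (((a & a) ^ b) & 0)))
(2) (((a & a) ^ b) | (((a & a) ^ b) & 0))  =[absorb_or →]=  ((a & a) ^ b)    ⊢ (((b | (b & b)) ^ 0) | ((a & a) ^ b))
(3) (a & a)  =[and_idem →]=  a    ⊢ (((b | (b & b)) ^ 0) | (a ^ b))
(4) (b | (b & b))  =[absorb_or →]=  b    ⊢ ((b ^ 0) | (a ^ b))
(5) b  =[xor_false ←]=  (b ^ 0)    ⊢ ((b ^ 0) | (a ^ (b ^ 0)))
(6) b  =[and_true ←]=  (b & 1)    ⊢ (((b & 1) ^ 0) | (a ^ (b ^ 0)))
(7) a  =[xor_false ←]=  (a ^ 0)    ⊢ E2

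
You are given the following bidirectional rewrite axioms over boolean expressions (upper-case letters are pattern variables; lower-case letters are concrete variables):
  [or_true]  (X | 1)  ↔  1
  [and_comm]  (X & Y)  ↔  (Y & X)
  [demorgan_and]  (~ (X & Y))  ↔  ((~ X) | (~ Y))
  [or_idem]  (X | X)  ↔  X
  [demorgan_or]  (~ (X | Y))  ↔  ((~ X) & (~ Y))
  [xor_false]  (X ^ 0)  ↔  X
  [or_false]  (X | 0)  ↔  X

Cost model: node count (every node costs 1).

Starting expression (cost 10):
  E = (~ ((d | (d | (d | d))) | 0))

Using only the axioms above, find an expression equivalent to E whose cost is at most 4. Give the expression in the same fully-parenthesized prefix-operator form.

step 1: or_idem (→) rewrites (d | d) into d, now (~ ((d | (d | d)) | 0))
step 2: or_false (→) rewrites ((d | (d | d)) | 0) into (d | (d | d)), now (~ (d | (d | d)))
step 3: or_idem (→) rewrites (d | d) into d, reaching cost 4 (bound 4)

(~ (d | d))   [cost 4]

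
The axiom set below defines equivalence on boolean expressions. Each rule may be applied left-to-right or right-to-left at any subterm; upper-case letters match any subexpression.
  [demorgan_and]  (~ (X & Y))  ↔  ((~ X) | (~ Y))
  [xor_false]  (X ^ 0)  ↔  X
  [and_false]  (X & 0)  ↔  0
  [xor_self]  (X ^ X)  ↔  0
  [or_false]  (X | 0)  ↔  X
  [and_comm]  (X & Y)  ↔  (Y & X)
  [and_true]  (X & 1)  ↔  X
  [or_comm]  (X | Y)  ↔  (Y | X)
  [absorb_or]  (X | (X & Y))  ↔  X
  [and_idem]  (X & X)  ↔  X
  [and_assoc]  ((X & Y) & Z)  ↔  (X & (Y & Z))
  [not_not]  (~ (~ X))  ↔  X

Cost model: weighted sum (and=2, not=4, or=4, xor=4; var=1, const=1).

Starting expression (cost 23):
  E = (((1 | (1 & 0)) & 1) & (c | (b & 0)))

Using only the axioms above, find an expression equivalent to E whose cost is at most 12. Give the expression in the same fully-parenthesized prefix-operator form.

step 1: and_false (→) rewrites (b & 0) into 0, now (((1 | (1 & 0)) & 1) & (c | 0))
step 2: absorb_or (→) rewrites (1 | (1 & 0)) into 1, reaching cost 12 (bound 12)

((1 & 1) & (c | 0))   [cost 12]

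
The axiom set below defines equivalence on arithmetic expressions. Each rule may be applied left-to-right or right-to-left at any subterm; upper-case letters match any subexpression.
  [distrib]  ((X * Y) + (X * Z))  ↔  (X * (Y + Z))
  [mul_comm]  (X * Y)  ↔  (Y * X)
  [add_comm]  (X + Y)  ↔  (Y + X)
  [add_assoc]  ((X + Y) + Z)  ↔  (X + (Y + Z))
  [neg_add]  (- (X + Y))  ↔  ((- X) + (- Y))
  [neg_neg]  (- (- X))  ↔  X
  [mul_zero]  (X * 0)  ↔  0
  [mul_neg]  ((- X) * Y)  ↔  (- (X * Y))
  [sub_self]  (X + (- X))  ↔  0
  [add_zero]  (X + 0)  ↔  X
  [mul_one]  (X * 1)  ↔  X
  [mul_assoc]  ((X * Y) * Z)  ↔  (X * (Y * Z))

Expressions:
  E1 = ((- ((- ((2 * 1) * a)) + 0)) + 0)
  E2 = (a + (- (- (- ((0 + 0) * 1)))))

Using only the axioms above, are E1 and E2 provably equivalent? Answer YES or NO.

NO

All listed rules preserve value, hence provable equivalence implies equal values everywhere; look for a separating assignment.
a=1 gives E1 ↦ 2, E2 ↦ 1; values differ ⇒ not provably equivalent.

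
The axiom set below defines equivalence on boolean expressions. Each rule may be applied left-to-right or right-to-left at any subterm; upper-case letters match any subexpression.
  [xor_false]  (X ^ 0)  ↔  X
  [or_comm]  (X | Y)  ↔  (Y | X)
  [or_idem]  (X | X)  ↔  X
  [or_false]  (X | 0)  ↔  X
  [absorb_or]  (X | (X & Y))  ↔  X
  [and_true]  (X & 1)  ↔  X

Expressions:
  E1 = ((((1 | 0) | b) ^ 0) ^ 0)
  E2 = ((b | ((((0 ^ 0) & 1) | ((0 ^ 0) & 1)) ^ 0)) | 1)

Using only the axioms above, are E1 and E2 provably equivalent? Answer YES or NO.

1. [or_false →] (1 | 0)  →  1;  E1 = (((1 | b) ^ 0) ^ 0)
2. [xor_false →] (((1 | b) ^ 0) ^ 0)  →  ((1 | b) ^ 0)
3. [xor_false →] ((1 | b) ^ 0)  →  (1 | b)
4. [or_false ←] b  →  (b | 0);  E1 = (1 | (b | 0))
5. [xor_false ←] 0  →  (0 ^ 0);  E1 = (1 | (b | (0 ^ 0)))
6. [and_true ←] (0 ^ 0)  →  ((0 ^ 0) & 1);  E1 = (1 | (b | ((0 ^ 0) & 1)))
7. [or_comm →] (1 | (b | ((0 ^ 0) & 1)))  →  ((b | ((0 ^ 0) & 1)) | 1)
8. [xor_false ←] ((0 ^ 0) & 1)  →  (((0 ^ 0) & 1) ^ 0);  E1 = ((b | (((0 ^ 0) & 1) ^ 0)) | 1)
9. [or_idem ←] ((0 ^ 0) & 1)  →  (((0 ^ 0) & 1) | ((0 ^ 0) & 1));  this is E2

YES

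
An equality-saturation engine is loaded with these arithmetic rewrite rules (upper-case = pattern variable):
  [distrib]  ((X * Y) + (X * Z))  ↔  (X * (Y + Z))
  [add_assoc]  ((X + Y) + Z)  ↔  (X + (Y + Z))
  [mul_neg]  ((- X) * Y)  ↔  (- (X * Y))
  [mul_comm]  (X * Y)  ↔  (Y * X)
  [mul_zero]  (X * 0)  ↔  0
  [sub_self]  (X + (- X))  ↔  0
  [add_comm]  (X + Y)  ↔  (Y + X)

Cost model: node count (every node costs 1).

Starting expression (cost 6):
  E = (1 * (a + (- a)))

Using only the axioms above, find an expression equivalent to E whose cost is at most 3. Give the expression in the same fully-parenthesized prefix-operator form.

(0 * 1)   [cost 3]

(1) (1 * (a + (- a)))  =[mul_comm →]=  ((a + (- a)) * 1)
(2) (a + (- a))  =[sub_self →]=  0    ⊢ cost 3, within 3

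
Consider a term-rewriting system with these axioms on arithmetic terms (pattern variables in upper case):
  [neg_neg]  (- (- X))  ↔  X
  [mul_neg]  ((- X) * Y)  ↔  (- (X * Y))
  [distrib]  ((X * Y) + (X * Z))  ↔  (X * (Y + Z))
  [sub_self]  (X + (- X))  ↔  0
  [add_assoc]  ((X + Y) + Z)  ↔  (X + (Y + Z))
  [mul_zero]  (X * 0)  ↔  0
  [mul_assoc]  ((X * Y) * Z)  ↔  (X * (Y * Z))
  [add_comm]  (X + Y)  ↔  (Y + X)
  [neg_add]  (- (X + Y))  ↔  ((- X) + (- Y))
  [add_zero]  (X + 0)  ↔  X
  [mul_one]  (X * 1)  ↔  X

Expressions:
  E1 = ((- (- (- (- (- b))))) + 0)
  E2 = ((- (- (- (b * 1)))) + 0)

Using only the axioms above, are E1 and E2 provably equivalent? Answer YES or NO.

1. [add_zero →] ((- (- (- (- (- b))))) + 0)  →  (- (- (- (- (- b)))))
2. [neg_neg →] (- (- (- (- b))))  →  (- (- b));  E1 = (- (- (- b)))
3. [mul_one ←] b  →  (b * 1);  E1 = (- (- (- (b * 1))))
4. [add_zero ←] (- (- (- (b * 1))))  →  ((- (- (- (b * 1)))) + 0);  this is E2

YES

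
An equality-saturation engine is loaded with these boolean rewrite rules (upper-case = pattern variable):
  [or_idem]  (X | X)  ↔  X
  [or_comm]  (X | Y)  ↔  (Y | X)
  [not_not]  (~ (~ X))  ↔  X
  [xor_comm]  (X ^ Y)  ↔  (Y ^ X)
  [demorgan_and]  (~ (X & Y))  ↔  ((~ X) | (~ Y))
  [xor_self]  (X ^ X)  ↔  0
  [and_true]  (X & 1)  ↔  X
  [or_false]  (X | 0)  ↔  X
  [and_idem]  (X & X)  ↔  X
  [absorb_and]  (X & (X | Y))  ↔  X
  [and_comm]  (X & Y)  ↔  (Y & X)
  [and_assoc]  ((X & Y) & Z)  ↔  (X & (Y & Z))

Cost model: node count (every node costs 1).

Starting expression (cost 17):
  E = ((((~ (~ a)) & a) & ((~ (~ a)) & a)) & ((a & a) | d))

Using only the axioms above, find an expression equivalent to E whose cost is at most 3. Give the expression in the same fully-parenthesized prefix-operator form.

(a & a)   [cost 3]

step 1: and_idem (→) rewrites (((~ (~ a)) & a) & ((~ (~ a)) & a)) into ((~ (~ a)) & a), now (((~ (~ a)) & a) & ((a & a) | d))
step 2: not_not (→) rewrites (~ (~ a)) into a, now ((a & a) & ((a & a) | d))
step 3: absorb_and (→) rewrites ((a & a) & ((a & a) | d)) into (a & a), reaching cost 3 (bound 3)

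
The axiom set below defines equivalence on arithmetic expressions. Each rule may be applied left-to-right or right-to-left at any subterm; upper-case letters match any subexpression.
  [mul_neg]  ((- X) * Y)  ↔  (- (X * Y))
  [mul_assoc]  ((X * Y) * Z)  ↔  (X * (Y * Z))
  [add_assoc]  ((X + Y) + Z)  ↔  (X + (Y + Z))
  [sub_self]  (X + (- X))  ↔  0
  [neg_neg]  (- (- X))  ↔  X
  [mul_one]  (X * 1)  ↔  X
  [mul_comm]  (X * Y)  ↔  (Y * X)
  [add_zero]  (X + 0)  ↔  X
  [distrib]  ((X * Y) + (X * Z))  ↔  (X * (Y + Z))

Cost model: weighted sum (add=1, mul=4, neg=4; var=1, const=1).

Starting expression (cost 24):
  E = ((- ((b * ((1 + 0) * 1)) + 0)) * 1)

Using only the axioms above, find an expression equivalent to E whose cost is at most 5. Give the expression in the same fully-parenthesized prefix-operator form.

step 1: mul_one (→) rewrites ((- ((b * ((1 + 0) * 1)) + 0)) * 1) into (- ((b * ((1 + 0) * 1)) + 0))
step 2: mul_one (→) rewrites ((1 + 0) * 1) into (1 + 0), now (- ((b * (1 + 0)) + 0))
step 3: add_zero (→) rewrites (1 + 0) into 1, now (- ((b * 1) + 0))
step 4: mul_one (→) rewrites (b * 1) into b, now (- (b + 0))
step 5: add_zero (→) rewrites (b + 0) into b, reaching cost 5 (bound 5)

(- b)   [cost 5]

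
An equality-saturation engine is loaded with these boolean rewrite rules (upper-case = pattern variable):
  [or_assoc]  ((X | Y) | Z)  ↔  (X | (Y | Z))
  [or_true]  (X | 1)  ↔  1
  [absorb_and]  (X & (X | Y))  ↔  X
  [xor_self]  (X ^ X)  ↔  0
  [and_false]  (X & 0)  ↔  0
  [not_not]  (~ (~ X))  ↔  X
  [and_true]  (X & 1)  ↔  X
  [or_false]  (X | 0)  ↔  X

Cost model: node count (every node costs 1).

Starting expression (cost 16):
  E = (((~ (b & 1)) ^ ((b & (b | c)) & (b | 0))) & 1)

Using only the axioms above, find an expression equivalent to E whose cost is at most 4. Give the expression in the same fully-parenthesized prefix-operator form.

((~ b) ^ b)   [cost 4]

(1) (((~ (b & 1)) ^ ((b & (b | c)) & (b | 0))) & 1)  =[and_true →]=  ((~ (b & 1)) ^ ((b & (b | c)) & (b | 0)))
(2) (b & (b | c))  =[absorb_and →]=  b    ⊢ ((~ (b & 1)) ^ (b & (b | 0)))
(3) (b & (b | 0))  =[absorb_and →]=  b    ⊢ ((~ (b & 1)) ^ b)
(4) (b & 1)  =[and_true →]=  b    ⊢ cost 4, within 4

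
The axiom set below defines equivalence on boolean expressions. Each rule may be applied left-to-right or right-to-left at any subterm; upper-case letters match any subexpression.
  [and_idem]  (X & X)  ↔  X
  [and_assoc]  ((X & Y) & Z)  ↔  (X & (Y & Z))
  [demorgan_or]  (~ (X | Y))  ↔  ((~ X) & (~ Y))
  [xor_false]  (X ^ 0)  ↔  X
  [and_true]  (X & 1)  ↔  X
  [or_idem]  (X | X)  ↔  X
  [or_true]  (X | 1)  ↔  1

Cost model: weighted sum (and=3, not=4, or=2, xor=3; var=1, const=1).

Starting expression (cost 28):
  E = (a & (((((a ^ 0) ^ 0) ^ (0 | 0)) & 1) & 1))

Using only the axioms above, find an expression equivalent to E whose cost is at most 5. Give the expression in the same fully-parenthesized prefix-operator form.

(a & a)   [cost 5]

1. [and_true →] ((((a ^ 0) ^ 0) ^ (0 | 0)) & 1)  →  (((a ^ 0) ^ 0) ^ (0 | 0));  E = (a & ((((a ^ 0) ^ 0) ^ (0 | 0)) & 1))
2. [xor_false →] ((a ^ 0) ^ 0)  →  (a ^ 0);  E = (a & (((a ^ 0) ^ (0 | 0)) & 1))
3. [and_true →] (((a ^ 0) ^ (0 | 0)) & 1)  →  ((a ^ 0) ^ (0 | 0));  E = (a & ((a ^ 0) ^ (0 | 0)))
4. [or_idem →] (0 | 0)  →  0;  E = (a & ((a ^ 0) ^ 0))
5. [xor_false →] (a ^ 0)  →  a;  E = (a & (a ^ 0))
6. [xor_false →] (a ^ 0)  →  a;  cost 5 ≤ 5, done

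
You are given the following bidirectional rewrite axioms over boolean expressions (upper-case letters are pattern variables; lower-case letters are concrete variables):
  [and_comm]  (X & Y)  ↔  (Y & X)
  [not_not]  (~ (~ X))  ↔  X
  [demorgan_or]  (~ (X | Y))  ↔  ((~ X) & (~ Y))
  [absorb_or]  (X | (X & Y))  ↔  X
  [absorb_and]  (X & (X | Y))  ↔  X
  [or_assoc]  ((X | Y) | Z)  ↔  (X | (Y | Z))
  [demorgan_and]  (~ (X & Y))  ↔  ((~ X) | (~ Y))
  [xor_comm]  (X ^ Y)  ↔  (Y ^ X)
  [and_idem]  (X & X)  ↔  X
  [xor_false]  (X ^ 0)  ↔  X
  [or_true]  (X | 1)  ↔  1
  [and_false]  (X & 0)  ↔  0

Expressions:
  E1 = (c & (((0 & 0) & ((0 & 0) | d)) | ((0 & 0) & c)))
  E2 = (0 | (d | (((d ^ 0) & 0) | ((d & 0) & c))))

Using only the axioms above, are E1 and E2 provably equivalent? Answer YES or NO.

The axioms are sound identities: if E1 ↔* E2 then E1 and E2 evaluate identically under any assignment.
Under c=0, d=1: E1 evaluates to 0, E2 to 1. Distinct ⇒ no rewrite sequence connects them.

NO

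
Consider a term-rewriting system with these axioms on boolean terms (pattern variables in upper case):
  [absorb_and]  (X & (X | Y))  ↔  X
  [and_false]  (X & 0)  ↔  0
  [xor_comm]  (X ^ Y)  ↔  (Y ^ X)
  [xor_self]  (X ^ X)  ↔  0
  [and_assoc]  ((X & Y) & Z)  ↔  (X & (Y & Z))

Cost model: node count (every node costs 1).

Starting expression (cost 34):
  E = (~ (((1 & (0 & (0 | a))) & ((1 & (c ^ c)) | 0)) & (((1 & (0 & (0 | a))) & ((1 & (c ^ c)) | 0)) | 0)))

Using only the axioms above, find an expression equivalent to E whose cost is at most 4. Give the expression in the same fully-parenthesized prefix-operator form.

(~ (1 & 0))   [cost 4]

step 1: absorb_and (→) rewrites (((1 & (0 & (0 | a))) & ((1 & (c ^ c)) | 0)) & (((1 & (0 & (0 | a))) & ((1 & (c ^ c)) | 0)) | 0)) into ((1 & (0 & (0 | a))) & ((1 & (c ^ c)) | 0)), now (~ ((1 & (0 & (0 | a))) & ((1 & (c ^ c)) | 0)))
step 2: xor_self (→) rewrites (c ^ c) into 0, now (~ ((1 & (0 & (0 | a))) & ((1 & 0) | 0)))
step 3: absorb_and (→) rewrites (0 & (0 | a)) into 0, now (~ ((1 & 0) & ((1 & 0) | 0)))
step 4: absorb_and (→) rewrites ((1 & 0) & ((1 & 0) | 0)) into (1 & 0), reaching cost 4 (bound 4)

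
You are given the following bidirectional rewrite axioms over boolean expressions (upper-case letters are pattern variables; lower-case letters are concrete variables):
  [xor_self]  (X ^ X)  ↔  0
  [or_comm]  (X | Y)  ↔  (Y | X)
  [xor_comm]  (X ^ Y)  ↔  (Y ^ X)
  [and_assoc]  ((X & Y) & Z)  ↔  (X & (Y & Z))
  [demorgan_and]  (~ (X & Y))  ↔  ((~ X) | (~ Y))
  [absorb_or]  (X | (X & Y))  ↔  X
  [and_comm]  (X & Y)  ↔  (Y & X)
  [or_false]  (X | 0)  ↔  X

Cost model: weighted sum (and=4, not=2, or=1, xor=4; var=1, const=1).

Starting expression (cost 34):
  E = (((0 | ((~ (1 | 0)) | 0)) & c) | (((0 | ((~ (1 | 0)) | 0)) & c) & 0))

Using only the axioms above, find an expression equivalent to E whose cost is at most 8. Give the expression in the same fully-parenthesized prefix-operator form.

(1) (((0 | ((~ (1 | 0)) | 0)) & c) | (((0 | ((~ (1 | 0)) | 0)) & c) & 0))  =[absorb_or →]=  ((0 | ((~ (1 | 0)) | 0)) & c)
(2) ((~ (1 | 0)) | 0)  =[or_false →]=  (~ (1 | 0))    ⊢ ((0 | (~ (1 | 0))) & c)
(3) (1 | 0)  =[or_false →]=  1    ⊢ ((0 | (~ 1)) & c)
(4) (0 | (~ 1))  =[or_comm →]=  ((~ 1) | 0)    ⊢ (((~ 1) | 0) & c)
(5) ((~ 1) | 0)  =[or_false →]=  (~ 1)    ⊢ cost 8, within 8

((~ 1) & c)   [cost 8]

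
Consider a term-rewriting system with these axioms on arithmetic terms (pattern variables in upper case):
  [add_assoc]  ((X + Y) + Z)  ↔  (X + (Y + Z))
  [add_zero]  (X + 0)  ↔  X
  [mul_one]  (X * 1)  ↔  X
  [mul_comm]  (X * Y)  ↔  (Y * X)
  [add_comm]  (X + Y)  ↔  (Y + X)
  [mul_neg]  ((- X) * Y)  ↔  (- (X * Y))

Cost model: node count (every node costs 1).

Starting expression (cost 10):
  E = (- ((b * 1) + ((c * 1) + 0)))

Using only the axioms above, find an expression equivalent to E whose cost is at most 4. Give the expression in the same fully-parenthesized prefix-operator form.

step 1: mul_one (→) rewrites (b * 1) into b, now (- (b + ((c * 1) + 0)))
step 2: add_zero (→) rewrites ((c * 1) + 0) into (c * 1), now (- (b + (c * 1)))
step 3: mul_one (→) rewrites (c * 1) into c, reaching cost 4 (bound 4)

(- (b + c))   [cost 4]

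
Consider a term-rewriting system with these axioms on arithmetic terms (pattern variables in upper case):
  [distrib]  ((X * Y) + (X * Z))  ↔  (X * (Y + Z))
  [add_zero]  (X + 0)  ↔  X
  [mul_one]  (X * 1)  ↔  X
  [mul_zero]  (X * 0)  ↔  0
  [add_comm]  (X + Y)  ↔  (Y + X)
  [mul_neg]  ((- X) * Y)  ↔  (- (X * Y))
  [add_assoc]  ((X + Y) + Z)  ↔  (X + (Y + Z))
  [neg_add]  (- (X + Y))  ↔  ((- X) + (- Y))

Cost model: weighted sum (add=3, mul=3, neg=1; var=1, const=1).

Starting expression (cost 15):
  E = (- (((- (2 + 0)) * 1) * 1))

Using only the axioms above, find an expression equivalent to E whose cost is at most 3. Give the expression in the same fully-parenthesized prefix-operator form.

(1) (2 + 0)  =[add_zero →]=  2    ⊢ (- (((- 2) * 1) * 1))
(2) (((- 2) * 1) * 1)  =[mul_one →]=  ((- 2) * 1)    ⊢ (- ((- 2) * 1))
(3) ((- 2) * 1)  =[mul_one →]=  (- 2)    ⊢ cost 3, within 3

(- (- 2))   [cost 3]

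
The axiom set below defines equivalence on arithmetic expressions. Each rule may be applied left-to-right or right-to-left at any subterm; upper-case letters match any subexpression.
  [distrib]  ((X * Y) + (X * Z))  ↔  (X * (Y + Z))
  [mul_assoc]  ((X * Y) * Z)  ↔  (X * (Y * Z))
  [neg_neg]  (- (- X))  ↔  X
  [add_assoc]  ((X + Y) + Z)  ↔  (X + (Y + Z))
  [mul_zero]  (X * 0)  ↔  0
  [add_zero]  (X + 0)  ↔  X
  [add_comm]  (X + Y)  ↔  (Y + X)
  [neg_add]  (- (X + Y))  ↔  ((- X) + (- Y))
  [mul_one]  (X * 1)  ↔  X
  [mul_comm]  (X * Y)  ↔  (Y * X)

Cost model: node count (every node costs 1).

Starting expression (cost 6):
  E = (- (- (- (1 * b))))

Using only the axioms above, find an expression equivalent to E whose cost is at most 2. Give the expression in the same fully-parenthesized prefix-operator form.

(- b)   [cost 2]

1. [mul_comm →] (1 * b)  →  (b * 1);  E = (- (- (- (b * 1))))
2. [mul_one →] (b * 1)  →  b;  E = (- (- (- b)))
3. [neg_neg →] (- (- (- b)))  →  (- b);  cost 2 ≤ 2, done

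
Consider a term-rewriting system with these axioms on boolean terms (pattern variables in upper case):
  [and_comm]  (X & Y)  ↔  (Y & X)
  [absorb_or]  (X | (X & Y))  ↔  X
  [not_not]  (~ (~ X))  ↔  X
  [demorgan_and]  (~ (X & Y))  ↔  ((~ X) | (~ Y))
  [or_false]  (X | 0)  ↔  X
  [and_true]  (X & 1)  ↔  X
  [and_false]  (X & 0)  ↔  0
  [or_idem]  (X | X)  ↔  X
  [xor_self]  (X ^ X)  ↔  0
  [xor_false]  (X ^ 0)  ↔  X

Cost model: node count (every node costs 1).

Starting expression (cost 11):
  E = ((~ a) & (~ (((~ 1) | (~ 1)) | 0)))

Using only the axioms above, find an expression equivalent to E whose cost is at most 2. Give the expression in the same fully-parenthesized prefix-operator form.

(~ a)   [cost 2]

(1) (((~ 1) | (~ 1)) | 0)  =[or_false →]=  ((~ 1) | (~ 1))    ⊢ ((~ a) & (~ ((~ 1) | (~ 1))))
(2) ((~ 1) | (~ 1))  =[or_idem →]=  (~ 1)    ⊢ ((~ a) & (~ (~ 1)))
(3) (~ (~ 1))  =[not_not →]=  1    ⊢ ((~ a) & 1)
(4) ((~ a) & 1)  =[and_true →]=  (~ a)    ⊢ cost 2, within 2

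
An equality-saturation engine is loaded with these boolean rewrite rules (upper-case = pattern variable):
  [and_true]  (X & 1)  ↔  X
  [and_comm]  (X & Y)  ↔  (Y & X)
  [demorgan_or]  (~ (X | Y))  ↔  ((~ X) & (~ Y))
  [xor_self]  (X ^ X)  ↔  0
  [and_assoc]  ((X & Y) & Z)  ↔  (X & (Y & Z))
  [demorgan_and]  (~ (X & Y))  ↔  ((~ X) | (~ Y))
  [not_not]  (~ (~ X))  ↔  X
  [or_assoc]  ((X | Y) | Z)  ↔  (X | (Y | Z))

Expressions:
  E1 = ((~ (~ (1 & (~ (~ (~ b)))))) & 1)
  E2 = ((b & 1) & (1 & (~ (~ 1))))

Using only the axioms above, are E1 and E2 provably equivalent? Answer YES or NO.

NO

The axioms are sound identities: if E1 ↔* E2 then E1 and E2 evaluate identically under any assignment.
Under b=0: E1 evaluates to 1, E2 to 0. Distinct ⇒ no rewrite sequence connects them.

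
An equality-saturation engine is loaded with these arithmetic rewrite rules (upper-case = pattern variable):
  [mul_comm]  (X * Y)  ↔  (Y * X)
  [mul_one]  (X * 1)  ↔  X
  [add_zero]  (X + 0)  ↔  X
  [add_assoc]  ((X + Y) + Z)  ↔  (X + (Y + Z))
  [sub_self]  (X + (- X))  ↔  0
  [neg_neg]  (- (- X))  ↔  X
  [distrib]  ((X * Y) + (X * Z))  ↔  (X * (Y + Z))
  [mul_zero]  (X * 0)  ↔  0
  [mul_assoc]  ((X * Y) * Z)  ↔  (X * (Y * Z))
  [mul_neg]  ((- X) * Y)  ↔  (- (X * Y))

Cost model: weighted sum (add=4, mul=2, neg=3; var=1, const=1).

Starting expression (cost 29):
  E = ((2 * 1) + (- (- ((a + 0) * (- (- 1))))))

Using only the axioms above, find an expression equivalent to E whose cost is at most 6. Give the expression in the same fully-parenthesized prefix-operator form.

(2 + a)   [cost 6]

step 1: neg_neg (→) rewrites (- (- 1)) into 1, now ((2 * 1) + (- (- ((a + 0) * 1))))
step 2: add_zero (→) rewrites (a + 0) into a, now ((2 * 1) + (- (- (a * 1))))
step 3: neg_neg (→) rewrites (- (- (a * 1))) into (a * 1), now ((2 * 1) + (a * 1))
step 4: mul_one (→) rewrites (a * 1) into a, now ((2 * 1) + a)
step 5: mul_one (→) rewrites (2 * 1) into 2, reaching cost 6 (bound 6)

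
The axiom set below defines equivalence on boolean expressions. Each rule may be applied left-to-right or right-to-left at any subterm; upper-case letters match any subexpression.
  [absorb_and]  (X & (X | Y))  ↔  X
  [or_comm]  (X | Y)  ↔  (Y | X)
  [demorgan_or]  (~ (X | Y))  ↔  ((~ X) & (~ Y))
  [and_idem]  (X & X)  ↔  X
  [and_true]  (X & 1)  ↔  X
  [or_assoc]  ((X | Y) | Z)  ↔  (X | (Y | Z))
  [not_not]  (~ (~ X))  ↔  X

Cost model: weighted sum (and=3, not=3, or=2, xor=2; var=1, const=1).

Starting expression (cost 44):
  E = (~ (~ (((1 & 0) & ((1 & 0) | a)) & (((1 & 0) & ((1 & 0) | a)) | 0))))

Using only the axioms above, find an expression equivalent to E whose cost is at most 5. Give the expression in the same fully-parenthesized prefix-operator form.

step 1: absorb_and (→) rewrites (((1 & 0) & ((1 & 0) | a)) & (((1 & 0) & ((1 & 0) | a)) | 0)) into ((1 & 0) & ((1 & 0) | a)), now (~ (~ ((1 & 0) & ((1 & 0) | a))))
step 2: absorb_and (→) rewrites ((1 & 0) & ((1 & 0) | a)) into (1 & 0), now (~ (~ (1 & 0)))
step 3: not_not (→) rewrites (~ (~ (1 & 0))) into (1 & 0), reaching cost 5 (bound 5)

(1 & 0)   [cost 5]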